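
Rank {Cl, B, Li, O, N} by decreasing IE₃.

Li, O, N, Cl, B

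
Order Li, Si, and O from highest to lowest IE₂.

Li > O > Si

After 1 electron has been removed, what remains? Li⁺ is the bare [He] core; Si⁺ still has 3 valence electrons; O⁺ still has 5 valence electrons.
Core electrons are held far more tightly than valence electrons, so Li tops the IE_2 order.
Valence configurations: Si⁺ [Ne]3s²3p¹, O⁺ [He]2s²2p³.
Approximate IE_2 values (kJ/mol): Li 7298, Si 1577, O 3388.
So the second ionization energies run Si < O < Li.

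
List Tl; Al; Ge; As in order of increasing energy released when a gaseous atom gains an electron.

EA tends to increase across a period and decrease down a group, though the pattern is less regular than for IE or radius.
Neither a single period nor a single group — weigh both effects.
Al > Tl: they share group 13; the group trend gives Al the larger value.
As > Al: the two effects oppose for this pair; the across-period effect wins (78 vs 42 kJ/mol).
Ge > As: this pair runs against the simple trend — see the exception note.
Note the exception: Ge has a higher electron affinity than As, contrary to the simple trend — adding an electron to As's half-filled 4p³ is unfavourable, so Ge (4p²) has the more exothermic EA.
Tabulated electron affinity (kJ/mol): Al 42, Ge 119, As 78, Tl 19.
So from lowest to highest: Tl < Al < As < Ge.

Tl < Al < As < Ge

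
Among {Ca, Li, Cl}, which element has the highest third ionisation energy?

Li

IE_3 is the cost of taking one more electron from the +2 cation: Ca²⁺ is the bare [Ar] core; Li²⁺ is already 1 electron into the core; Cl²⁺ still has 5 valence electrons.
Pulling an electron out of a noble-gas core costs far more than removing a remaining valence electron, so Ca and Li sit at the high end of IE_3.
The numbers (kJ/mol): Ca 4912, Li 11815, Cl 3822.
So the third ionization energies run Cl < Ca < Li.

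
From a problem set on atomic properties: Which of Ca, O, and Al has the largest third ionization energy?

O

The third ionization energy removes an electron from the +2 ion. For each element: Ca²⁺ is the bare [Ar] core; O²⁺ still has 4 valence electrons; Al²⁺ still has 1 valence electron.
Usually core removal costs more than valence removal, but here the competition is close: a tightly held n=2 valence electron can cost more to remove than an n=3 core electron, so the actual values have to decide it.
Valence configurations: O²⁺ [He]2s²2p², Al²⁺ [Ne]3s¹.
Approximate IE_3 values (kJ/mol): Ca 4912, O 5300, Al 2745.
Overall IE_3 order: Al < Ca < O.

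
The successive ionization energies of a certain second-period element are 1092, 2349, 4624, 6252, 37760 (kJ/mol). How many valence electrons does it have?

4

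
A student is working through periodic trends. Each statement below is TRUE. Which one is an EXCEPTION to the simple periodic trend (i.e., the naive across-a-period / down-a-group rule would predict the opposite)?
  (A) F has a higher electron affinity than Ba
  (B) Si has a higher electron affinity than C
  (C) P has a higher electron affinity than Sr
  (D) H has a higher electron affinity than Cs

The general trend: electron affinity increases across a period and decreases down a group.
(A) F (period 2, group 17) vs Ba (period 6, group 2): the stated order agrees with the simple trend.
(B) Si (period 3, group 14) vs C (period 2, group 14): the stated order contradicts the simple trend.
(C) P (period 3, group 15) vs Sr (period 5, group 2): the stated order agrees with the simple trend.
(D) H (period 1, group 1) vs Cs (period 6, group 1): the stated order agrees with the simple trend.
The exception is (B): Si's larger, more diffuse 3p orbitals accept an added electron slightly more readily than C's compact 2p.

(B)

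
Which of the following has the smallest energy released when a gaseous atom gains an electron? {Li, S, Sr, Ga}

Li is in period 2, group 1; S is in period 3, group 16; Ga is in period 4, group 13; Sr is in period 5, group 2.
Adding an electron releases more energy for atoms nearer the top right (short of the noble gases).
Neither a single period nor a single group — weigh both effects.
Ga > Sr: relative to Sr, both the across-period and down-group shifts push Ga's electron affinity up.
Li > Ga: the two effects oppose for this pair; the down-group effect wins (60 vs 29 kJ/mol).
S > Li: period and group pull opposite ways; the across-period shift dominates (200 vs 60 kJ/mol).
For reference (kJ/mol): Li 60, S 200, Ga 29, Sr 5.
The smallest energy released when a gaseous atom gains an electron among these belongs to Sr.

Sr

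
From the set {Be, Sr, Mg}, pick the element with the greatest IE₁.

IE₁ increases left→right with effective nuclear charge and decreases top→bottom as the valence shell moves farther out.
All are in group 2, so first ionization energy increases up the group.
The greatest IE₁ among these belongs to Be.

Be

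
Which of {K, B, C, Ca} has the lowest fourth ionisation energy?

IE_4 is the cost of taking one more electron from the +3 cation: K³⁺ is already 2 electrons into the core; B³⁺ is the bare [He] core; C³⁺ still has 1 valence electron; Ca³⁺ is already 1 electron into the core.
Usually core removal costs more than valence removal, but here the competition is close: a tightly held n=2 valence electron can cost more to remove than an n=3 core electron, so the actual values have to decide it.
The numbers (kJ/mol): K 5877, B 25026, C 6223, Ca 6491.
Putting it together, IE_4: K < C < Ca < B.

K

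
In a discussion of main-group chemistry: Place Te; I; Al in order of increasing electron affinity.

Al, Te, I

Al is in period 3, group 13; Te is in period 5, group 16; I is in period 5, group 17.
Adding an electron releases more energy for atoms nearer the top right (short of the noble gases).
Neither a single period nor a single group — weigh both effects.
Te > Al: period and group pull opposite ways; the across-period shift dominates (190 vs 42 kJ/mol).
I > Te: I lies to the right of Te in period 5, so the across-period effect alone puts I higher.
For reference (kJ/mol): Al 42, Te 190, I 295.
So from lowest to highest: Al < Te < I.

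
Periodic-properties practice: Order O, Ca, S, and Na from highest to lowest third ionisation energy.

Consider each +2 ion: O²⁺ still has 4 valence electrons; Ca²⁺ is the bare [Ar] core; S²⁺ still has 4 valence electrons; Na²⁺ is already 1 electron into the core.
Usually core removal costs more than valence removal, but here the competition is close: a tightly held n=2 valence electron can cost more to remove than an n=3 core electron, so the actual values have to decide it.
Valence configurations: O²⁺ [He]2s²2p², S²⁺ [Ne]3s²3p².
The numbers (kJ/mol): O 5300, Ca 4912, S 3357, Na 6910.
Hence IE_3: S < Ca < O < Na.

Na, O, Ca, S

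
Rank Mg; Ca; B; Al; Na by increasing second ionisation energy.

After 1 electron has been removed, what remains? Mg⁺ still has 1 valence electron; Ca⁺ still has 1 valence electron; B⁺ still has 2 valence electrons; Al⁺ still has 2 valence electrons; Na⁺ is the bare [Ne] core.
Pulling an electron out of a noble-gas core costs far more than removing a remaining valence electron, so Na sits at the high end of IE_2.
Valence configurations: Mg⁺ [Ne]3s¹, Ca⁺ [Ar]4s¹, B⁺ [He]2s², Al⁺ [Ne]3s².
The numbers (kJ/mol): Mg 1451, Ca 1145, B 2427, Al 1817, Na 4562.
Putting it together, IE_2: Ca < Mg < Al < B < Na.

Ca < Mg < Al < B < Na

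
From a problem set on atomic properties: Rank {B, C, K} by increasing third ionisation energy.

After 2 electrons have been removed, what remains? B²⁺ still has 1 valence electron; C²⁺ still has 2 valence electrons; K²⁺ is already 1 electron into the core.
Usually core removal costs more than valence removal, but here the competition is close: a tightly held n=2 valence electron can cost more to remove than an n=3 core electron, so the actual values have to decide it.
Valence configurations: B²⁺ [He]2s¹, C²⁺ [He]2s².
Approximate IE_3 values (kJ/mol): B 3660, C 4620, K 4420.
Hence IE_3: B < K < C.

B, K, C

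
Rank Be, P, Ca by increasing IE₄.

P, Ca, Be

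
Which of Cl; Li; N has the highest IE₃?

Li

The third ionization energy removes an electron from the +2 ion. For each element: Cl²⁺ still has 5 valence electrons; Li²⁺ is already 1 electron into the core; N²⁺ still has 3 valence electrons.
Breaking into a closed-shell core is much more expensive than removing a leftover valence electron — Li has the largest IE_3 here.
Valence configurations: Cl²⁺ [Ne]3s²3p³, N²⁺ [He]2s²2p¹.
Approximate IE_3 values (kJ/mol): Cl 3822, Li 11815, N 4578.
Hence IE_3: Cl < N < Li.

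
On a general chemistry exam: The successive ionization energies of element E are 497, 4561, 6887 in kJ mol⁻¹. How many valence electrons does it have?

1

Look for the largest jump between consecutive ionization energies: IE2/IE1 ≈ 9.2, far larger than any earlier ratio.
That jump marks the point where a core electron is being removed. So the atom has 1 valence electron.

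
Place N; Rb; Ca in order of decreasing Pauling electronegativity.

N is in period 2, group 15; Ca is in period 4, group 2; Rb is in period 5, group 1.
Atoms toward the upper right of the periodic table pull bonding electrons most strongly.
Here both period and group differ, so the two effects have to be weighed against each other.
Ca > Rb: both effects reinforce here, so Ca is clearly the higher of the two.
N > Ca: relative to Ca, both the across-period and down-group shifts push N's electronegativity up.
For reference (Pauling): N 3.04, Ca 1.00, Rb 0.82.
So from highest to lowest: N > Ca > Rb.

N, Ca, Rb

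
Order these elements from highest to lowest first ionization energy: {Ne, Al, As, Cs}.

Ne is in period 2, group 18; Al is in period 3, group 13; As is in period 4, group 15; Cs is in period 6, group 1.
First ionization energy rises across a period (greater Z_eff holds electrons more tightly) and falls down a group (valence electrons are farther from the nucleus).
These span different periods and groups, so the two trends combine.
Al > Cs: relative to Cs, both the across-period and down-group shifts push Al's first ionization energy up.
As > Al: the two effects oppose for this pair; the across-period effect wins (947 vs 578 kJ/mol).
Ne > As: relative to As, both the across-period and down-group shifts push Ne's first ionization energy up.
Approximate values (kJ/mol): Ne 2081, Al 578, As 947, Cs 376.
So from highest to lowest: Ne > As > Al > Cs.

Ne > As > Al > Cs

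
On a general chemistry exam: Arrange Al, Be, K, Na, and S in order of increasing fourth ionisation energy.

S, K, Na, Al, Be

IE_4 is the cost of taking one more electron from the +3 cation: Al³⁺ is the bare [Ne] core; Be³⁺ is already 1 electron into the core; K³⁺ is already 2 electrons into the core; Na³⁺ is already 2 electrons into the core; S³⁺ still has 3 valence electrons.
Core electrons are held far more tightly than valence electrons, so K, Na, Al and Be top the IE_4 order.
Approximate IE_4 values (kJ/mol): Al 11577, Be 21007, K 5877, Na 9543, S 4556.
Hence IE_4: S < K < Na < Al < Be.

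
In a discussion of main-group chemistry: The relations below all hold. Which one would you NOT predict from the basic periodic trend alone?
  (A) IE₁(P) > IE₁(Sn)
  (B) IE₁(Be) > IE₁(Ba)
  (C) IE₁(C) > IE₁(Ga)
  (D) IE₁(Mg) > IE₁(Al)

(D)

The general trend: IE₁ increases across a period and decreases down a group.
(A) P (period 3, group 15) vs Sn (period 5, group 14): the stated order agrees with the simple trend.
(B) Be (period 2, group 2) vs Ba (period 6, group 2): the stated order agrees with the simple trend.
(C) C (period 2, group 14) vs Ga (period 4, group 13): the stated order agrees with the simple trend.
(D) Mg (period 3, group 2) vs Al (period 3, group 13): the stated order contradicts the simple trend.
The exception is (D): Al's single 3p electron is easier to remove than one from Mg's filled 3s².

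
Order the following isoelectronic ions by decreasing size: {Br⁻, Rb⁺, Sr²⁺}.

Br⁻ > Rb⁺ > Sr²⁺

All of these have 36 electrons, so size is governed by nuclear charge alone: the more protons, the stronger the pull on the same electron cloud, and the smaller the ion.
Nuclear charges: Sr²⁺ (Z=38), Rb⁺ (Z=37), Br⁻ (Z=35).
Largest to smallest: Br⁻ > Rb⁺ > Sr²⁺.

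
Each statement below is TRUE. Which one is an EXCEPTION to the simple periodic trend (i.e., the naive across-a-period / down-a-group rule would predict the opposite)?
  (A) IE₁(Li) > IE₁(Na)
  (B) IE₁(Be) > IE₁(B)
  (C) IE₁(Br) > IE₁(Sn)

(B)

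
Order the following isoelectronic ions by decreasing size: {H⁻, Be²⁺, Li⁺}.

All of these have 2 electrons, so size is governed by nuclear charge alone: the more protons, the stronger the pull on the same electron cloud, and the smaller the ion.
Nuclear charges: Be²⁺ (Z=4), Li⁺ (Z=3), H⁻ (Z=1).
Largest to smallest: H⁻ > Li⁺ > Be²⁺.

H⁻ > Li⁺ > Be²⁺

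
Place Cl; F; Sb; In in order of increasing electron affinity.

In < Sb < F < Cl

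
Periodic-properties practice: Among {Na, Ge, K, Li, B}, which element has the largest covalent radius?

Li is in period 2, group 1; B is in period 2, group 13; Na is in period 3, group 1; K is in period 4, group 1; Ge is in period 4, group 14.
Radius decreases left→right (rising Z_eff, same n) and increases top→bottom (higher n).
These span different periods and groups, so the two trends combine.
Ge > B: period and group pull opposite ways; the down-group shift dominates (121 vs 85 pm).
Li > Ge: the two effects oppose for this pair; the across-period effect wins (133 vs 121 pm).
Na > Li: Na sits below Li in group 1, so the down-group effect alone puts Na larger.
K > Na: K sits below Na in group 1, so the down-group effect alone puts K larger.
Tabulated atomic radius (pm): Li 133, B 85, Na 155, K 196, Ge 121.
The largest covalent radius among these belongs to K.

K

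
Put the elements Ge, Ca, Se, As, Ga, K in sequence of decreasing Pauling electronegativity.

Atoms toward the upper right of the periodic table pull bonding electrons most strongly.
All lie in period 4, so electronegativity increases left to right.
So from highest to lowest: Se > As > Ge > Ga > Ca > K.

Se, As, Ge, Ga, Ca, K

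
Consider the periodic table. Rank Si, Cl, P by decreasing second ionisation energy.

IE_2 is the cost of taking one more electron from the +1 cation: Si⁺ still has 3 valence electrons; Cl⁺ still has 6 valence electrons; P⁺ still has 4 valence electrons.
All are still removing valence electrons, so compare the +1 ions as you would atoms: IE_2 generally rises across a period (higher Z_eff) and falls down a group (larger shell), subject to the usual subshell exceptions.
Valence configurations: Si⁺ [Ne]3s²3p¹, Cl⁺ [Ne]3s²3p⁴, P⁺ [Ne]3s²3p².
The numbers (kJ/mol): Si 1577, Cl 2298, P 1907.
Hence IE_2: Si < P < Cl.

Cl, P, Si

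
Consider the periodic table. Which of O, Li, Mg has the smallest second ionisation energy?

Mg

The second ionization energy removes an electron from the +1 ion. For each element: O⁺ still has 5 valence electrons; Li⁺ is the bare [He] core; Mg⁺ still has 1 valence electron.
Breaking into a closed-shell core is much more expensive than removing a leftover valence electron — Li has the largest IE_2 here.
Valence configurations: O⁺ [He]2s²2p³, Mg⁺ [Ne]3s¹.
The numbers (kJ/mol): O 3388, Li 7298, Mg 1451.
So the second ionization energies run Mg < O < Li.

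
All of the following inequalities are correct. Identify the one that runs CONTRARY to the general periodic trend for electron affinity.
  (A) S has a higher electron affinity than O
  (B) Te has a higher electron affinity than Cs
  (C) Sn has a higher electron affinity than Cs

(A)

The general trend: electron affinity increases across a period and decreases down a group.
(A) S (period 3, group 16) vs O (period 2, group 16): the stated order contradicts the simple trend.
(B) Te (period 5, group 16) vs Cs (period 6, group 1): the stated order agrees with the simple trend.
(C) Sn (period 5, group 14) vs Cs (period 6, group 1): the stated order agrees with the simple trend.
The exception is (A): the compact 2p subshell of O repels the added electron more than S's larger 3p does.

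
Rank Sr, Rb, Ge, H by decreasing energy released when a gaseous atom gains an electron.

Ge, H, Rb, Sr

H is in period 1, group 1; Ge is in period 4, group 14; Rb is in period 5, group 1; Sr is in period 5, group 2.
Atoms with high Z_eff and room in the valence shell (especially the halogens) have the most exothermic electron affinities.
Neither a single period nor a single group — weigh both effects.
Rb > Sr: this pair runs against the simple trend — see the exception note.
H > Rb: H sits above Rb in group 1, so the down-group effect alone puts H higher.
Ge > H: the two effects oppose for this pair; the across-period effect wins (119 vs 73 kJ/mol).
Note the exception: Rb has a higher electron affinity than Sr, contrary to the simple trend — adding an electron to Sr (ns²) has to open a new, higher-energy np subshell, which is unfavourable.
Tabulated electron affinity (kJ/mol): H 73, Ge 119, Rb 47, Sr 5.
So from highest to lowest: Ge > H > Rb > Sr.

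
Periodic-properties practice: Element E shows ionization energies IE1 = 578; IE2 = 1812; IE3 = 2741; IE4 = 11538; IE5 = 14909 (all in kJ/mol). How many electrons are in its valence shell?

Look for the largest jump between consecutive ionization energies: IE4/IE3 ≈ 4.2, far larger than any earlier ratio.
That jump marks the point where a core electron is being removed. So the atom has 3 valence electrons.

3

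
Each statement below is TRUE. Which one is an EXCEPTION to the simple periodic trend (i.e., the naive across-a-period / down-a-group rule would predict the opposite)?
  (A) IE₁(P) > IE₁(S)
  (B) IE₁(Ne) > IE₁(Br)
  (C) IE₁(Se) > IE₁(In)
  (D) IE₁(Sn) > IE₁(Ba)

(A)

The general trend: IE₁ increases across a period and decreases down a group.
(A) P (period 3, group 15) vs S (period 3, group 16): the stated order contradicts the simple trend.
(B) Ne (period 2, group 18) vs Br (period 4, group 17): the stated order agrees with the simple trend.
(C) Se (period 4, group 16) vs In (period 5, group 13): the stated order agrees with the simple trend.
(D) Sn (period 5, group 14) vs Ba (period 6, group 2): the stated order agrees with the simple trend.
The exception is (A): S (3p⁴) ionizes more easily than half-filled P (3p³) because the paired 3p electron in S is pushed out by e⁻–e⁻ repulsion.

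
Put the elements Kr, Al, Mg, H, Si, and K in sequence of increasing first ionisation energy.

H is in period 1, group 1; Mg is in period 3, group 2; Al is in period 3, group 13; Si is in period 3, group 14; K is in period 4, group 1; Kr is in period 4, group 18.
Across a period the outer electron is held more tightly (higher IE₁); down a group it sits in a higher shell, more shielded, and comes off more easily.
Neither a single period nor a single group — weigh both effects.
Al > K: relative to K, both the across-period and down-group shifts push Al's first ionization energy up.
Mg > Al: this pair runs against the simple trend — see the exception note.
Si > Mg: Si lies to the right of Mg in period 3, so the across-period effect alone puts Si higher.
H > Si: the two effects oppose for this pair; the down-group effect wins (1312 vs 786 kJ/mol).
Kr > H: period and group pull opposite ways; the across-period shift dominates (1351 vs 1312 kJ/mol).
Note the exception: Mg has a higher first ionization energy than Al, contrary to the simple trend — Al's single 3p electron is easier to remove than one from Mg's filled 3s².
For reference (kJ/mol): H 1312, Mg 738, Al 578, Si 786, K 419, Kr 1351.
So from lowest to highest: K < Al < Mg < Si < H < Kr.

K < Al < Mg < Si < H < Kr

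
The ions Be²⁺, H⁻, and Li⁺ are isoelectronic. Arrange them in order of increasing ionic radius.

Be²⁺ < Li⁺ < H⁻

All of these have 2 electrons, so size is governed by nuclear charge alone: the more protons, the stronger the pull on the same electron cloud, and the smaller the ion.
Nuclear charges: Be²⁺ (Z=4), Li⁺ (Z=3), H⁻ (Z=1).
Smallest to largest: Be²⁺ < Li⁺ < H⁻.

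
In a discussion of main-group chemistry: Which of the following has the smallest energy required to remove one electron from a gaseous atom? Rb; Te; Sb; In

IE₁ increases left→right with effective nuclear charge and decreases top→bottom as the valence shell moves farther out.
All lie in period 5, so first ionization energy increases left to right.
The smallest energy required to remove one electron from a gaseous atom among these belongs to Rb.

Rb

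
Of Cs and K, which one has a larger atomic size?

Cs

K is in period 4, group 1; Cs is in period 6, group 1.
Moving right in a period, electrons are added to the same shell under a stronger nuclear pull, so atoms get smaller; moving down, a new shell is opened and atoms get larger.
All are in group 1, so atomic radius increases down the group.
So Cs has the larger atomic size (Cs > K).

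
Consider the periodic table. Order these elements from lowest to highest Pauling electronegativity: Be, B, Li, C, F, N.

Electronegativity increases across a period and decreases down a group, tracking effective nuclear charge and atomic size.
All lie in period 2, so electronegativity increases left to right.
So from lowest to highest: Li < Be < B < C < N < F.

Li < Be < B < C < N < F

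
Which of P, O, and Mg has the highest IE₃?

Consider each +2 ion: P²⁺ still has 3 valence electrons; O²⁺ still has 4 valence electrons; Mg²⁺ is the bare [Ne] core.
Pulling an electron out of a noble-gas core costs far more than removing a remaining valence electron, so Mg sits at the high end of IE_3.
Valence configurations: P²⁺ [Ne]3s²3p¹, O²⁺ [He]2s²2p².
Approximate IE_3 values (kJ/mol): P 2914, O 5300, Mg 7733.
Putting it together, IE_3: P < O < Mg.

Mg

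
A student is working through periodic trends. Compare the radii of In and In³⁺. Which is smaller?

In³⁺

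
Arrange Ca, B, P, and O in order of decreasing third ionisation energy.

O, Ca, B, P

The third ionization energy removes an electron from the +2 ion. For each element: Ca²⁺ is the bare [Ar] core; B²⁺ still has 1 valence electron; P²⁺ still has 3 valence electrons; O²⁺ still has 4 valence electrons.
Usually core removal costs more than valence removal, but here the competition is close: a tightly held n=2 valence electron can cost more to remove than an n=3 core electron, so the actual values have to decide it.
Valence configurations: B²⁺ [He]2s¹, P²⁺ [Ne]3s²3p¹, O²⁺ [He]2s²2p².
The numbers (kJ/mol): Ca 4912, B 3660, P 2914, O 5300.
Putting it together, IE_3: P < B < Ca < O.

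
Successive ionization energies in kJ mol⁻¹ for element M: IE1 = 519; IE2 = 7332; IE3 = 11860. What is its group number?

Look for the largest jump between consecutive ionization energies: IE2/IE1 ≈ 14.1, far larger than any earlier ratio.
That jump marks the point where a core electron is being removed. So the atom has 1 valence electron.
A main-group element with 1 valence electron is in group 1.

Group 1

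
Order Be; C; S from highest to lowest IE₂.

C > S > Be

The second ionization energy removes an electron from the +1 ion. For each element: Be⁺ still has 1 valence electron; C⁺ still has 3 valence electrons; S⁺ still has 5 valence electrons.
All are still removing valence electrons, so compare the +1 ions as you would atoms: IE_2 generally rises across a period (higher Z_eff) and falls down a group (larger shell), subject to the usual subshell exceptions.
Valence configurations: Be⁺ [He]2s¹, C⁺ [He]2s²2p¹, S⁺ [Ne]3s²3p³.
The numbers (kJ/mol): Be 1757, C 2353, S 2252.
Hence IE_2: Be < S < C.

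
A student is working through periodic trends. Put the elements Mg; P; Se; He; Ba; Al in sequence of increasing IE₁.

Ba < Al < Mg < Se < P < He

He is in period 1, group 18; Mg is in period 3, group 2; Al is in period 3, group 13; P is in period 3, group 15; Se is in period 4, group 16; Ba is in period 6, group 2.
Removing the outermost electron gets harder across a period and easier down a group.
Neither a single period nor a single group — weigh both effects.
Al > Ba: both effects reinforce here, so Al is clearly the higher of the two.
Mg > Al: this pair runs against the simple trend — see the exception note.
Se > Mg: period and group pull opposite ways; the across-period shift dominates (941 vs 738 kJ/mol).
P > Se: period and group pull opposite ways; the down-group shift dominates (1012 vs 941 kJ/mol).
He > P: relative to P, both the across-period and down-group shifts push He's first ionization energy up.
Note the exception: Mg has a higher first ionization energy than Al, contrary to the simple trend — Al's single 3p electron is easier to remove than one from Mg's filled 3s².
Approximate values (kJ/mol): He 2372, Mg 738, Al 578, P 1012, Se 941, Ba 503.
So from lowest to highest: Ba < Al < Mg < Se < P < He.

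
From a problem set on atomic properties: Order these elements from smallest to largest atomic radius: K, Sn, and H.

Across a period the added protons contract the valence shell; down a group each new principal shell makes the atom larger.
Neither a single period nor a single group — weigh both effects.
Sn > H: period and group pull opposite ways; the down-group shift dominates (140 vs 32 pm).
K > Sn: the two effects oppose for this pair; the across-period effect wins (196 vs 140 pm).
For reference (pm): H 32, K 196, Sn 140.
So from smallest to largest: H < Sn < K.

H, Sn, K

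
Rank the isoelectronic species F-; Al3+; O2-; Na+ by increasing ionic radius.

All of these have 10 electrons, so size is governed by nuclear charge alone: the more protons, the stronger the pull on the same electron cloud, and the smaller the ion.
Nuclear charges: Al3+ (Z=13), Na+ (Z=11), F- (Z=9), O2- (Z=8).
Smallest to largest: Al3+ < Na+ < F- < O2-.

Al3+ < Na+ < F- < O2-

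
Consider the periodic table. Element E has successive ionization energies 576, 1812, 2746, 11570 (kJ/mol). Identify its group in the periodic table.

Look for the largest jump between consecutive ionization energies: IE4/IE3 ≈ 4.2, far larger than any earlier ratio.
That jump marks the point where a core electron is being removed. So the atom has 3 valence electrons.
A main-group element with 3 valence electrons is in group 13.

Group 13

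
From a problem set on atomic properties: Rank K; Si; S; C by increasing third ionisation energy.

Si < S < K < C

Consider each +2 ion: K²⁺ is already 1 electron into the core; Si²⁺ still has 2 valence electrons; S²⁺ still has 4 valence electrons; C²⁺ still has 2 valence electrons.
Usually core removal costs more than valence removal, but here the competition is close: a tightly held n=2 valence electron can cost more to remove than an n=3 core electron, so the actual values have to decide it.
Valence configurations: Si²⁺ [Ne]3s², S²⁺ [Ne]3s²3p², C²⁺ [He]2s².
Approximate IE_3 values (kJ/mol): K 4420, Si 3232, S 3357, C 4620.
So the third ionization energies run Si < S < K < C.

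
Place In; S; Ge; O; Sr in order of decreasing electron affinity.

O is in period 2, group 16; S is in period 3, group 16; Ge is in period 4, group 14; Sr is in period 5, group 2; In is in period 5, group 13.
Atoms with high Z_eff and room in the valence shell (especially the halogens) have the most exothermic electron affinities.
These span different periods and groups, so the two trends combine.
In > Sr: both are in period 5; the period trend gives In the larger value.
Ge > In: relative to In, both the across-period and down-group shifts push Ge's electron affinity up.
O > Ge: relative to Ge, both the across-period and down-group shifts push O's electron affinity up.
S > O: this pair runs against the simple trend — see the exception note.
Note the exception: S has a higher electron affinity than O, contrary to the simple trend — the compact 2p subshell of O repels the added electron more than S's larger 3p does.
For reference (kJ/mol): O 141, S 200, Ge 119, Sr 5, In 29.
So from highest to lowest: S > O > Ge > In > Sr.

S > O > Ge > In > Sr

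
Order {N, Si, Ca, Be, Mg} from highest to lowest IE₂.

N, Be, Si, Mg, Ca

Consider each +1 ion: N⁺ still has 4 valence electrons; Si⁺ still has 3 valence electrons; Ca⁺ still has 1 valence electron; Be⁺ still has 1 valence electron; Mg⁺ still has 1 valence electron.
All are still removing valence electrons, so compare the +1 ions as you would atoms: IE_2 generally rises across a period (higher Z_eff) and falls down a group (larger shell), subject to the usual subshell exceptions.
Valence configurations: N⁺ [He]2s²2p², Si⁺ [Ne]3s²3p¹, Ca⁺ [Ar]4s¹, Be⁺ [He]2s¹, Mg⁺ [Ne]3s¹.
Tabulated IE_2 (kJ/mol): N 2856, Si 1577, Ca 1145, Be 1757, Mg 1451.
Hence IE_2: Ca < Mg < Si < Be < N.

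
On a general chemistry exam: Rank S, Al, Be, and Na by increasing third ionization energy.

The third ionization energy removes an electron from the +2 ion. For each element: S²⁺ still has 4 valence electrons; Al²⁺ still has 1 valence electron; Be²⁺ is the bare [He] core; Na²⁺ is already 1 electron into the core.
Core electrons are held far more tightly than valence electrons, so Na and Be top the IE_3 order.
Valence configurations: S²⁺ [Ne]3s²3p², Al²⁺ [Ne]3s¹.
The numbers (kJ/mol): S 3357, Al 2745, Be 14849, Na 6910.
Overall IE_3 order: Al < S < Na < Be.

Al < S < Na < Be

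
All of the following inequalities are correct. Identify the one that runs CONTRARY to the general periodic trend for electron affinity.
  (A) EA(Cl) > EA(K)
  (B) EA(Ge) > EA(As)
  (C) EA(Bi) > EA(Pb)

The general trend: electron affinity increases across a period and decreases down a group.
(A) Cl (period 3, group 17) vs K (period 4, group 1): the stated order agrees with the simple trend.
(B) Ge (period 4, group 14) vs As (period 4, group 15): the stated order contradicts the simple trend.
(C) Bi (period 6, group 15) vs Pb (period 6, group 14): the stated order agrees with the simple trend.
The exception is (B): adding an electron to As's half-filled 4p³ is unfavourable, so Ge (4p²) has the more exothermic EA.

(B)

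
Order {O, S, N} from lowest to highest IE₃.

After 2 electrons have been removed, what remains? O²⁺ still has 4 valence electrons; S²⁺ still has 4 valence electrons; N²⁺ still has 3 valence electrons.
All are still removing valence electrons, so compare the +2 ions as you would atoms: IE_3 generally rises across a period (higher Z_eff) and falls down a group (larger shell), subject to the usual subshell exceptions.
Valence configurations: O²⁺ [He]2s²2p², S²⁺ [Ne]3s²3p², N²⁺ [He]2s²2p¹.
Approximate IE_3 values (kJ/mol): O 5300, S 3357, N 4578.
Putting it together, IE_3: S < N < O.

S < N < O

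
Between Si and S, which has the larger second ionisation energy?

S

Consider each +1 ion: Si⁺ still has 3 valence electrons; S⁺ still has 5 valence electrons.
All are still removing valence electrons, so compare the +1 ions as you would atoms: IE_2 generally rises across a period (higher Z_eff) and falls down a group (larger shell), subject to the usual subshell exceptions.
Valence configurations: Si⁺ [Ne]3s²3p¹, S⁺ [Ne]3s²3p³.
The numbers (kJ/mol): Si 1577, S 2252.
Overall IE_2 order: Si < S.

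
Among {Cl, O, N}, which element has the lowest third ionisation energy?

Cl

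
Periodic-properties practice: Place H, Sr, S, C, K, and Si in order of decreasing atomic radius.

K > Sr > Si > S > C > H

H is in period 1, group 1; C is in period 2, group 14; Si is in period 3, group 14; S is in period 3, group 16; K is in period 4, group 1; Sr is in period 5, group 2.
Moving right in a period, electrons are added to the same shell under a stronger nuclear pull, so atoms get smaller; moving down, a new shell is opened and atoms get larger.
These span different periods and groups, so the two trends combine.
C > H: the two effects oppose for this pair; the down-group effect wins (75 vs 32 pm).
S > C: period and group pull opposite ways; the down-group shift dominates (103 vs 75 pm).
Si > S: Si lies to the left of S in period 3, so the across-period effect alone puts Si larger.
Sr > Si: both effects reinforce here, so Sr is clearly the larger of the two.
K > Sr: period and group pull opposite ways; the across-period shift dominates (196 vs 185 pm).
Approximate values (pm): H 32, C 75, Si 116, S 103, K 196, Sr 185.
So from largest to smallest: K > Sr > Si > S > C > H.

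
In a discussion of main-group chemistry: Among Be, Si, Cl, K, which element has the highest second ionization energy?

IE_2 is the cost of taking one more electron from the +1 cation: Be⁺ still has 1 valence electron; Si⁺ still has 3 valence electrons; Cl⁺ still has 6 valence electrons; K⁺ is the bare [Ar] core.
Core electrons are held far more tightly than valence electrons, so K tops the IE_2 order.
Valence configurations: Be⁺ [He]2s¹, Si⁺ [Ne]3s²3p¹, Cl⁺ [Ne]3s²3p⁴.
The numbers (kJ/mol): Be 1757, Si 1577, Cl 2298, K 3052.
Hence IE_2: Si < Be < Cl < K.

K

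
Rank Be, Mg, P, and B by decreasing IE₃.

Be > Mg > B > P

The third ionization energy removes an electron from the +2 ion. For each element: Be²⁺ is the bare [He] core; Mg²⁺ is the bare [Ne] core; P²⁺ still has 3 valence electrons; B²⁺ still has 1 valence electron.
Breaking into a closed-shell core is much more expensive than removing a leftover valence electron — Mg and Be have the largest IE_3 here.
Valence configurations: P²⁺ [Ne]3s²3p¹, B²⁺ [He]2s¹.
Approximate IE_3 values (kJ/mol): Be 14849, Mg 7733, P 2914, B 3660.
Overall IE_3 order: P < B < Mg < Be.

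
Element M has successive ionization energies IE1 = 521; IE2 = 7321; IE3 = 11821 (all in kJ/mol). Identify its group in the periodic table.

Group 1

Look for the largest jump between consecutive ionization energies: IE2/IE1 ≈ 14.1, far larger than any earlier ratio.
That jump marks the point where a core electron is being removed. So the atom has 1 valence electron.
A main-group element with 1 valence electron is in group 1.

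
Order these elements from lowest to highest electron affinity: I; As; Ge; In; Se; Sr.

Ge is in period 4, group 14; As is in period 4, group 15; Se is in period 4, group 16; Sr is in period 5, group 2; In is in period 5, group 13; I is in period 5, group 17.
Electron affinity generally becomes more exothermic across a period toward the halogens and less exothermic down a group.
Neither a single period nor a single group — weigh both effects.
In > Sr: both are in period 5; the period trend gives In the larger value.
As > In: both effects reinforce here, so As is clearly the higher of the two.
Ge > As: this pair runs against the simple trend — see the exception note.
Se > Ge: Se lies to the right of Ge in period 4, so the across-period effect alone puts Se higher.
I > Se: the two effects oppose for this pair; the across-period effect wins (295 vs 195 kJ/mol).
Note the exception: Ge has a higher electron affinity than As, contrary to the simple trend — adding an electron to As's half-filled 4p³ is unfavourable, so Ge (4p²) has the more exothermic EA.
Approximate values (kJ/mol): Ge 119, As 78, Se 195, Sr 5, In 29, I 295.
So from lowest to highest: Sr < In < As < Ge < Se < I.

Sr < In < As < Ge < Se < I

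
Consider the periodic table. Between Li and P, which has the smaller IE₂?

IE_2 is the cost of taking one more electron from the +1 cation: Li⁺ is the bare [He] core; P⁺ still has 4 valence electrons.
Core electrons are held far more tightly than valence electrons, so Li tops the IE_2 order.
Tabulated IE_2 (kJ/mol): Li 7298, P 1907.
Hence IE_2: P < Li.

P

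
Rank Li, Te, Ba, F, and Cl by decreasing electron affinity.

Atoms with high Z_eff and room in the valence shell (especially the halogens) have the most exothermic electron affinities.
Neither a single period nor a single group — weigh both effects.
Li > Ba: period and group pull opposite ways; the down-group shift dominates (60 vs 14 kJ/mol).
Te > Li: period and group pull opposite ways; the across-period shift dominates (190 vs 60 kJ/mol).
F > Te: relative to Te, both the across-period and down-group shifts push F's electron affinity up.
Cl > F: this pair runs against the simple trend — see the exception note.
Note the exception: Cl has a higher electron affinity than F, contrary to the simple trend — F's small 2p subshell makes the incoming electron feel strong e⁻–e⁻ repulsion, so Cl actually releases more energy on gaining an electron.
Tabulated electron affinity (kJ/mol): Li 60, F 328, Cl 349, Te 190, Ba 14.
So from highest to lowest: Cl > F > Te > Li > Ba.

Cl > F > Te > Li > Ba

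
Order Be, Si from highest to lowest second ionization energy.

The second ionization energy removes an electron from the +1 ion. For each element: Be⁺ still has 1 valence electron; Si⁺ still has 3 valence electrons.
All are still removing valence electrons, so compare the +1 ions as you would atoms: IE_2 generally rises across a period (higher Z_eff) and falls down a group (larger shell), subject to the usual subshell exceptions.
Valence configurations: Be⁺ [He]2s¹, Si⁺ [Ne]3s²3p¹.
The numbers (kJ/mol): Be 1757, Si 1577.
Overall IE_2 order: Si < Be.

Be > Si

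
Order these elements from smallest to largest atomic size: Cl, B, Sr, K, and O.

B is in period 2, group 13; O is in period 2, group 16; Cl is in period 3, group 17; K is in period 4, group 1; Sr is in period 5, group 2.
Across a period the added protons contract the valence shell; down a group each new principal shell makes the atom larger.
These span different periods and groups, so the two trends combine.
B > O: B lies to the left of O in period 2, so the across-period effect alone puts B larger.
Cl > B: period and group pull opposite ways; the down-group shift dominates (99 vs 85 pm).
Sr > Cl: relative to Cl, both the across-period and down-group shifts push Sr's atomic radius up.
K > Sr: period and group pull opposite ways; the across-period shift dominates (196 vs 185 pm).
For reference (pm): B 85, O 63, Cl 99, K 196, Sr 185.
So from smallest to largest: O < B < Cl < Sr < K.

O, B, Cl, Sr, K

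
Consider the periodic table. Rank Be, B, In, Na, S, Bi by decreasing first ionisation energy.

S > Be > B > Bi > In > Na

Be is in period 2, group 2; B is in period 2, group 13; Na is in period 3, group 1; S is in period 3, group 16; In is in period 5, group 13; Bi is in period 6, group 15.
Removing the outermost electron gets harder across a period and easier down a group.
Here both period and group differ, so the two effects have to be weighed against each other.
In > Na: the two effects oppose for this pair; the across-period effect wins (558 vs 496 kJ/mol).
Bi > In: period and group pull opposite ways; the across-period shift dominates (703 vs 558 kJ/mol).
B > Bi: period and group pull opposite ways; the down-group shift dominates (801 vs 703 kJ/mol).
Be > B: this pair runs against the simple trend — see the exception note.
S > Be: period and group pull opposite ways; the across-period shift dominates (1000 vs 900 kJ/mol).
Note the exception: Be has a higher first ionization energy than B, contrary to the simple trend — removing B's lone 2p electron is easier than breaking Be's filled 2s².
Tabulated first ionization energy (kJ/mol): Be 900, B 801, Na 496, S 1000, In 558, Bi 703.
So from highest to lowest: S > Be > B > Bi > In > Na.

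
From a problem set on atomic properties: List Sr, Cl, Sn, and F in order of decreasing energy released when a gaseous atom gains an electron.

F is in period 2, group 17; Cl is in period 3, group 17; Sr is in period 5, group 2; Sn is in period 5, group 14.
EA tends to increase across a period and decrease down a group, though the pattern is less regular than for IE or radius.
Here both period and group differ, so the two effects have to be weighed against each other.
Sn > Sr: both are in period 5; the period trend gives Sn the larger value.
F > Sn: relative to Sn, both the across-period and down-group shifts push F's electron affinity up.
Cl > F: this pair runs against the simple trend — see the exception note.
Note the exception: Cl has a higher electron affinity than F, contrary to the simple trend — F's small 2p subshell makes the incoming electron feel strong e⁻–e⁻ repulsion, so Cl actually releases more energy on gaining an electron.
Approximate values (kJ/mol): F 328, Cl 349, Sr 5, Sn 107.
So from highest to lowest: Cl > F > Sn > Sr.

Cl > F > Sn > Sr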